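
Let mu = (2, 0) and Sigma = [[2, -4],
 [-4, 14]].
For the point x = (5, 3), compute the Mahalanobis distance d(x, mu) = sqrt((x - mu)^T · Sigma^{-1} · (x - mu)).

Step 1 — centre the observation: (x - mu) = (3, 3).

Step 2 — invert Sigma. det(Sigma) = 2·14 - (-4)² = 12.
  Sigma^{-1} = (1/det) · [[d, -b], [-b, a]] = [[1.1667, 0.3333],
 [0.3333, 0.1667]].

Step 3 — form the quadratic (x - mu)^T · Sigma^{-1} · (x - mu):
  Sigma^{-1} · (x - mu) = (4.5, 1.5).
  (x - mu)^T · [Sigma^{-1} · (x - mu)] = (3)·(4.5) + (3)·(1.5) = 18.

Step 4 — take square root: d = √(18) ≈ 4.2426.

d(x, mu) = √(18) ≈ 4.2426


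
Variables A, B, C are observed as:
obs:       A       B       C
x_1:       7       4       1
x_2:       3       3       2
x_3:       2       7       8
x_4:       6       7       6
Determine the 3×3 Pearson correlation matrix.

Step 1 — column means:
  mean(A) = (7 + 3 + 2 + 6) / 4 = 18/4 = 4.5
  mean(B) = (4 + 3 + 7 + 7) / 4 = 21/4 = 5.25
  mean(C) = (1 + 2 + 8 + 6) / 4 = 17/4 = 4.25

Step 2 — sample variances and covariances s[i,j] = (1/(n-1)) · Σ_k (x_{k,i} - mean_i) · (x_{k,j} - mean_j), with n-1 = 3:
  s[A,A] = ((2.5)·(2.5) + (-1.5)·(-1.5) + (-2.5)·(-2.5) + (1.5)·(1.5)) / 3 = 17/3 = 5.6667
  s[A,B] = ((2.5)·(-1.25) + (-1.5)·(-2.25) + (-2.5)·(1.75) + (1.5)·(1.75)) / 3 = -1.5/3 = -0.5
  s[A,C] = ((2.5)·(-3.25) + (-1.5)·(-2.25) + (-2.5)·(3.75) + (1.5)·(1.75)) / 3 = -11.5/3 = -3.8333
  s[B,B] = ((-1.25)·(-1.25) + (-2.25)·(-2.25) + (1.75)·(1.75) + (1.75)·(1.75)) / 3 = 12.75/3 = 4.25
  s[B,C] = ((-1.25)·(-3.25) + (-2.25)·(-2.25) + (1.75)·(3.75) + (1.75)·(1.75)) / 3 = 18.75/3 = 6.25
  s[C,C] = ((-3.25)·(-3.25) + (-2.25)·(-2.25) + (3.75)·(3.75) + (1.75)·(1.75)) / 3 = 32.75/3 = 10.9167
  Sample standard deviations s_i = √(s[i,i]):
  s(A) = √(5.6667) = 2.3805
  s(B) = √(4.25) = 2.0616
  s(C) = √(10.9167) = 3.304

Step 3 — r_{ij} = s_{ij} / (s_i · s_j):
  r[A,A] = 1 (diagonal).
  r[A,B] = -0.5 / (2.3805 · 2.0616) = -0.5 / 4.9075 = -0.1019
  r[A,C] = -3.8333 / (2.3805 · 3.304) = -3.8333 / 7.8652 = -0.4874
  r[B,B] = 1 (diagonal).
  r[B,C] = 6.25 / (2.0616 · 3.304) = 6.25 / 6.8114 = 0.9176
  r[C,C] = 1 (diagonal).

R is symmetric with unit diagonal. Assembling:

R = [[1, -0.1019, -0.4874],
 [-0.1019, 1, 0.9176],
 [-0.4874, 0.9176, 1]]


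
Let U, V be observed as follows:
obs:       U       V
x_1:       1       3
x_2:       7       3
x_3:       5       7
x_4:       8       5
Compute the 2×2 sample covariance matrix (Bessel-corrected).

Step 1 — column means:
  mean(U) = (1 + 7 + 5 + 8) / 4 = 21/4 = 5.25
  mean(V) = (3 + 3 + 7 + 5) / 4 = 18/4 = 4.5

Step 2 — sample covariance S[i,j] = (1/(n-1)) · Σ_k (x_{k,i} - mean_i) · (x_{k,j} - mean_j), with n-1 = 3.
  S[U,U] = ((-4.25)·(-4.25) + (1.75)·(1.75) + (-0.25)·(-0.25) + (2.75)·(2.75)) / 3 = 28.75/3 = 9.5833
  S[U,V] = ((-4.25)·(-1.5) + (1.75)·(-1.5) + (-0.25)·(2.5) + (2.75)·(0.5)) / 3 = 4.5/3 = 1.5
  S[V,V] = ((-1.5)·(-1.5) + (-1.5)·(-1.5) + (2.5)·(2.5) + (0.5)·(0.5)) / 3 = 11/3 = 3.6667

S is symmetric (S[j,i] = S[i,j]). Assembling:

S = [[9.5833, 1.5],
 [1.5, 3.6667]]


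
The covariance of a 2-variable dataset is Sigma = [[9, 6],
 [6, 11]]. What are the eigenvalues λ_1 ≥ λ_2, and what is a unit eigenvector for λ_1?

Step 1 — characteristic polynomial of 2×2 Sigma:
  det(Sigma - λI) = λ² - trace · λ + det = 0.
  trace = 9 + 11 = 20, det = 9·11 - (6)² = 63.
Step 2 — discriminant:
  Δ = trace² - 4·det = 400 - 252 = 148.
Step 3 — eigenvalues:
  λ = (trace ± √Δ)/2 = (20 ± 12.1655)/2,
  λ_1 = 16.0828,  λ_2 = 3.9172.

Step 4 — unit eigenvector for λ_1: solve (Sigma - λ_1 I)v = 0. First row:
  (9 - 16.0828)·v_x + (6)·v_y = 0, i.e. (-7.0828)·v_x + (6)·v_y = 0,
  so v ∝ (b, λ_1 - a) = (6, 7.0828) = u.
  ||u|| = √((6)² + (7.0828)²) = √(86.1655) ≈ 9.2825,
  v_1 = u/||u|| ≈ (0.6464, 0.763) (||v_1|| = 1).

λ_1 = 16.0828,  λ_2 = 3.9172;  v_1 ≈ (0.6464, 0.763)


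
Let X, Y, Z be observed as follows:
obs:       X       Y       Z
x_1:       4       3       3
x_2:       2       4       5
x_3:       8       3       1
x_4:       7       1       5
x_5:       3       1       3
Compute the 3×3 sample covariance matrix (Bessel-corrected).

Step 1 — column means:
  mean(X) = (4 + 2 + 8 + 7 + 3) / 5 = 24/5 = 4.8
  mean(Y) = (3 + 4 + 3 + 1 + 1) / 5 = 12/5 = 2.4
  mean(Z) = (3 + 5 + 1 + 5 + 3) / 5 = 17/5 = 3.4

Step 2 — sample covariance S[i,j] = (1/(n-1)) · Σ_k (x_{k,i} - mean_i) · (x_{k,j} - mean_j), with n-1 = 4.
  S[X,X] = ((-0.8)·(-0.8) + (-2.8)·(-2.8) + (3.2)·(3.2) + (2.2)·(2.2) + (-1.8)·(-1.8)) / 4 = 26.8/4 = 6.7
  S[X,Y] = ((-0.8)·(0.6) + (-2.8)·(1.6) + (3.2)·(0.6) + (2.2)·(-1.4) + (-1.8)·(-1.4)) / 4 = -3.6/4 = -0.9
  S[X,Z] = ((-0.8)·(-0.4) + (-2.8)·(1.6) + (3.2)·(-2.4) + (2.2)·(1.6) + (-1.8)·(-0.4)) / 4 = -7.6/4 = -1.9
  S[Y,Y] = ((0.6)·(0.6) + (1.6)·(1.6) + (0.6)·(0.6) + (-1.4)·(-1.4) + (-1.4)·(-1.4)) / 4 = 7.2/4 = 1.8
  S[Y,Z] = ((0.6)·(-0.4) + (1.6)·(1.6) + (0.6)·(-2.4) + (-1.4)·(1.6) + (-1.4)·(-0.4)) / 4 = -0.8/4 = -0.2
  S[Z,Z] = ((-0.4)·(-0.4) + (1.6)·(1.6) + (-2.4)·(-2.4) + (1.6)·(1.6) + (-0.4)·(-0.4)) / 4 = 11.2/4 = 2.8

S is symmetric (S[j,i] = S[i,j]). Assembling:

S = [[6.7, -0.9, -1.9],
 [-0.9, 1.8, -0.2],
 [-1.9, -0.2, 2.8]]


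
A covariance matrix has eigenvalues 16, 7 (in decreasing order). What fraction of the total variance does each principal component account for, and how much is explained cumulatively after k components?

Step 1 — total variance = trace(Sigma) = Σ λ_i = 16 + 7 = 23.

Step 2 — fraction explained by component i = λ_i / Σ λ:
  PC1: 16/23 = 0.6957
  PC2: 7/23 = 0.3043

Step 3 — cumulative fraction after k components = (λ_1 + ... + λ_k) / Σ λ:
  k = 1: 16/23 = 0.6957
  k = 2: (16 + 7)/23 = 23/23 = 1

Summary (fraction, with percent):

explained: PC1 0.6957 (69.57%), PC2 0.3043 (30.43%);  cumulative: 0.6957, 1


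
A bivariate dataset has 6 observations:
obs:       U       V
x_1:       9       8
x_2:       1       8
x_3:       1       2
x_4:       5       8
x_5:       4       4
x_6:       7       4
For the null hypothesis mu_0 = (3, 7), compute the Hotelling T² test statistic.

Step 1 — sample mean vector:
  mean(U) = (9 + 1 + 1 + 5 + 4 + 7) / 6 = 27/6 = 4.5
  mean(V) = (8 + 8 + 2 + 8 + 4 + 4) / 6 = 34/6 = 5.6667
  x̄ = (4.5, 5.6667),  deviation x̄ - mu_0 = (4.5, 5.6667) - (3, 7) = (1.5, -1.3333).

Step 2 — sample covariance matrix, S[i,j] = (1/(n-1)) · Σ_k (x_{k,i} - mean_i) · (x_{k,j} - mean_j), divisor n-1 = 5:
  S[U,U] = ((4.5)·(4.5) + (-3.5)·(-3.5) + (-3.5)·(-3.5) + (0.5)·(0.5) + (-0.5)·(-0.5) + (2.5)·(2.5)) / 5 = 51.5/5 = 10.3
  S[U,V] = ((4.5)·(2.3333) + (-3.5)·(2.3333) + (-3.5)·(-3.6667) + (0.5)·(2.3333) + (-0.5)·(-1.6667) + (2.5)·(-1.6667)) / 5 = 13/5 = 2.6
  S[V,V] = ((2.3333)·(2.3333) + (2.3333)·(2.3333) + (-3.6667)·(-3.6667) + (2.3333)·(2.3333) + (-1.6667)·(-1.6667) + (-1.6667)·(-1.6667)) / 5 = 35.3333/5 = 7.0667
  S = [[10.3, 2.6],
 [2.6, 7.0667]].

Step 3 — invert S. det(S) = 10.3·7.0667 - (2.6)² = 66.0267.
  S^{-1} = (1/det) · [[d, -b], [-b, a]] = [[0.107, -0.0394],
 [-0.0394, 0.156]].

Step 4 — quadratic form (x̄ - mu_0)^T · S^{-1} · (x̄ - mu_0):
  S^{-1} · (x̄ - mu_0) = (0.213, -0.2671),
  (x̄ - mu_0)^T · [...] = (1.5)·(0.213) + (-1.3333)·(-0.2671) = 0.6757.

Step 5 — scale by n: T² = 6 · 0.6757 = 4.0539.

T² ≈ 4.0539


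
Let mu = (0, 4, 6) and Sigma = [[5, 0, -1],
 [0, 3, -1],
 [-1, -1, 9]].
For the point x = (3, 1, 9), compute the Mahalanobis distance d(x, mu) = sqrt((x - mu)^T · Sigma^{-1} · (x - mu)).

Step 1 — centre the observation: (x - mu) = (3, -3, 3).

Step 2 — invert Sigma (cofactor / det for 3×3, or solve directly):
  Sigma^{-1} = [[0.2047, 0.0079, 0.0236],
 [0.0079, 0.3465, 0.0394],
 [0.0236, 0.0394, 0.1181]].

Step 3 — form the quadratic (x - mu)^T · Sigma^{-1} · (x - mu):
  Sigma^{-1} · (x - mu) = (0.6614, -0.8976, 0.3071).
  (x - mu)^T · [Sigma^{-1} · (x - mu)] = (3)·(0.6614) + (-3)·(-0.8976) + (3)·(0.3071) = 5.5984.

Step 4 — take square root: d = √(5.5984) ≈ 2.3661.

d(x, mu) = √(5.5984) ≈ 2.3661


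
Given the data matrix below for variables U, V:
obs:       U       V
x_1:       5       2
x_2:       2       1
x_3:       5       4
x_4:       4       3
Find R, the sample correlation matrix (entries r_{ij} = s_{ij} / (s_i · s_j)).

Step 1 — column means:
  mean(U) = (5 + 2 + 5 + 4) / 4 = 16/4 = 4
  mean(V) = (2 + 1 + 4 + 3) / 4 = 10/4 = 2.5

Step 2 — sample variances and covariances s[i,j] = (1/(n-1)) · Σ_k (x_{k,i} - mean_i) · (x_{k,j} - mean_j), with n-1 = 3:
  s[U,U] = ((1)·(1) + (-2)·(-2) + (1)·(1) + (0)·(0)) / 3 = 6/3 = 2
  s[U,V] = ((1)·(-0.5) + (-2)·(-1.5) + (1)·(1.5) + (0)·(0.5)) / 3 = 4/3 = 1.3333
  s[V,V] = ((-0.5)·(-0.5) + (-1.5)·(-1.5) + (1.5)·(1.5) + (0.5)·(0.5)) / 3 = 5/3 = 1.6667
  Sample standard deviations s_i = √(s[i,i]):
  s(U) = √(2) = 1.4142
  s(V) = √(1.6667) = 1.291

Step 3 — r_{ij} = s_{ij} / (s_i · s_j):
  r[U,U] = 1 (diagonal).
  r[U,V] = 1.3333 / (1.4142 · 1.291) = 1.3333 / 1.8257 = 0.7303
  r[V,V] = 1 (diagonal).

R is symmetric with unit diagonal. Assembling:

R = [[1, 0.7303],
 [0.7303, 1]]


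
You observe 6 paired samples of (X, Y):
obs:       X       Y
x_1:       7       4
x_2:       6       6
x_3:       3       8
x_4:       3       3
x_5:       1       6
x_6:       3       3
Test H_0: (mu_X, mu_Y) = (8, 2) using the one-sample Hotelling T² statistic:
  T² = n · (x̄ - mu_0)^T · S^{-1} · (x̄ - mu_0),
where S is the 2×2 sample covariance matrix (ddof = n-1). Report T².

Step 1 — sample mean vector:
  mean(X) = (7 + 6 + 3 + 3 + 1 + 3) / 6 = 23/6 = 3.8333
  mean(Y) = (4 + 6 + 8 + 3 + 6 + 3) / 6 = 30/6 = 5
  x̄ = (3.8333, 5),  deviation x̄ - mu_0 = (3.8333, 5) - (8, 2) = (-4.1667, 3).

Step 2 — sample covariance matrix, S[i,j] = (1/(n-1)) · Σ_k (x_{k,i} - mean_i) · (x_{k,j} - mean_j), divisor n-1 = 5:
  S[X,X] = ((3.1667)·(3.1667) + (2.1667)·(2.1667) + (-0.8333)·(-0.8333) + (-0.8333)·(-0.8333) + (-2.8333)·(-2.8333) + (-0.8333)·(-0.8333)) / 5 = 24.8333/5 = 4.9667
  S[X,Y] = ((3.1667)·(-1) + (2.1667)·(1) + (-0.8333)·(3) + (-0.8333)·(-2) + (-2.8333)·(1) + (-0.8333)·(-2)) / 5 = -3/5 = -0.6
  S[Y,Y] = ((-1)·(-1) + (1)·(1) + (3)·(3) + (-2)·(-2) + (1)·(1) + (-2)·(-2)) / 5 = 20/5 = 4
  S = [[4.9667, -0.6],
 [-0.6, 4]].

Step 3 — invert S. det(S) = 4.9667·4 - (-0.6)² = 19.5067.
  S^{-1} = (1/det) · [[d, -b], [-b, a]] = [[0.2051, 0.0308],
 [0.0308, 0.2546]].

Step 4 — quadratic form (x̄ - mu_0)^T · S^{-1} · (x̄ - mu_0):
  S^{-1} · (x̄ - mu_0) = (-0.7621, 0.6357),
  (x̄ - mu_0)^T · [...] = (-4.1667)·(-0.7621) + (3)·(0.6357) = 5.0826.

Step 5 — scale by n: T² = 6 · 5.0826 = 30.4956.

T² ≈ 30.4956


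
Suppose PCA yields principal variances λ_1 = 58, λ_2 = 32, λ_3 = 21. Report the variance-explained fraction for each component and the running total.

Step 1 — total variance = trace(Sigma) = Σ λ_i = 58 + 32 + 21 = 111.

Step 2 — fraction explained by component i = λ_i / Σ λ:
  PC1: 58/111 = 0.5225
  PC2: 32/111 = 0.2883
  PC3: 21/111 = 0.1892

Step 3 — cumulative fraction after k components = (λ_1 + ... + λ_k) / Σ λ:
  k = 1: 58/111 = 0.5225
  k = 2: (58 + 32)/111 = 90/111 = 0.8108
  k = 3: (58 + 32 + 21)/111 = 111/111 = 1

Summary (fraction, with percent):

explained: PC1 0.5225 (52.25%), PC2 0.2883 (28.83%), PC3 0.1892 (18.92%);  cumulative: 0.5225, 0.8108, 1


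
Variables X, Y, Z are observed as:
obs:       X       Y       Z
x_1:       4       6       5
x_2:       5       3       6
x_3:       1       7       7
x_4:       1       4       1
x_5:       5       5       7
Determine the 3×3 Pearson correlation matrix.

Step 1 — column means:
  mean(X) = (4 + 5 + 1 + 1 + 5) / 5 = 16/5 = 3.2
  mean(Y) = (6 + 3 + 7 + 4 + 5) / 5 = 25/5 = 5
  mean(Z) = (5 + 6 + 7 + 1 + 7) / 5 = 26/5 = 5.2

Step 2 — sample variances and covariances s[i,j] = (1/(n-1)) · Σ_k (x_{k,i} - mean_i) · (x_{k,j} - mean_j), with n-1 = 4:
  s[X,X] = ((0.8)·(0.8) + (1.8)·(1.8) + (-2.2)·(-2.2) + (-2.2)·(-2.2) + (1.8)·(1.8)) / 4 = 16.8/4 = 4.2
  s[X,Y] = ((0.8)·(1) + (1.8)·(-2) + (-2.2)·(2) + (-2.2)·(-1) + (1.8)·(0)) / 4 = -5/4 = -1.25
  s[X,Z] = ((0.8)·(-0.2) + (1.8)·(0.8) + (-2.2)·(1.8) + (-2.2)·(-4.2) + (1.8)·(1.8)) / 4 = 9.8/4 = 2.45
  s[Y,Y] = ((1)·(1) + (-2)·(-2) + (2)·(2) + (-1)·(-1) + (0)·(0)) / 4 = 10/4 = 2.5
  s[Y,Z] = ((1)·(-0.2) + (-2)·(0.8) + (2)·(1.8) + (-1)·(-4.2) + (0)·(1.8)) / 4 = 6/4 = 1.5
  s[Z,Z] = ((-0.2)·(-0.2) + (0.8)·(0.8) + (1.8)·(1.8) + (-4.2)·(-4.2) + (1.8)·(1.8)) / 4 = 24.8/4 = 6.2
  Sample standard deviations s_i = √(s[i,i]):
  s(X) = √(4.2) = 2.0494
  s(Y) = √(2.5) = 1.5811
  s(Z) = √(6.2) = 2.49

Step 3 — r_{ij} = s_{ij} / (s_i · s_j):
  r[X,X] = 1 (diagonal).
  r[X,Y] = -1.25 / (2.0494 · 1.5811) = -1.25 / 3.2404 = -0.3858
  r[X,Z] = 2.45 / (2.0494 · 2.49) = 2.45 / 5.1029 = 0.4801
  r[Y,Y] = 1 (diagonal).
  r[Y,Z] = 1.5 / (1.5811 · 2.49) = 1.5 / 3.937 = 0.381
  r[Z,Z] = 1 (diagonal).

R is symmetric with unit diagonal. Assembling:

R = [[1, -0.3858, 0.4801],
 [-0.3858, 1, 0.381],
 [0.4801, 0.381, 1]]


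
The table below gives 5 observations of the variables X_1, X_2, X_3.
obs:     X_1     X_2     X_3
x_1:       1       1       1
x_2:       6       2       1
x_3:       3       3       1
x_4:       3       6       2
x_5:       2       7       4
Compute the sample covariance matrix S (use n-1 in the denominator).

Step 1 — column means:
  mean(X_1) = (1 + 6 + 3 + 3 + 2) / 5 = 15/5 = 3
  mean(X_2) = (1 + 2 + 3 + 6 + 7) / 5 = 19/5 = 3.8
  mean(X_3) = (1 + 1 + 1 + 2 + 4) / 5 = 9/5 = 1.8

Step 2 — sample covariance S[i,j] = (1/(n-1)) · Σ_k (x_{k,i} - mean_i) · (x_{k,j} - mean_j), with n-1 = 4.
  S[X_1,X_1] = ((-2)·(-2) + (3)·(3) + (0)·(0) + (0)·(0) + (-1)·(-1)) / 4 = 14/4 = 3.5
  S[X_1,X_2] = ((-2)·(-2.8) + (3)·(-1.8) + (0)·(-0.8) + (0)·(2.2) + (-1)·(3.2)) / 4 = -3/4 = -0.75
  S[X_1,X_3] = ((-2)·(-0.8) + (3)·(-0.8) + (0)·(-0.8) + (0)·(0.2) + (-1)·(2.2)) / 4 = -3/4 = -0.75
  S[X_2,X_2] = ((-2.8)·(-2.8) + (-1.8)·(-1.8) + (-0.8)·(-0.8) + (2.2)·(2.2) + (3.2)·(3.2)) / 4 = 26.8/4 = 6.7
  S[X_2,X_3] = ((-2.8)·(-0.8) + (-1.8)·(-0.8) + (-0.8)·(-0.8) + (2.2)·(0.2) + (3.2)·(2.2)) / 4 = 11.8/4 = 2.95
  S[X_3,X_3] = ((-0.8)·(-0.8) + (-0.8)·(-0.8) + (-0.8)·(-0.8) + (0.2)·(0.2) + (2.2)·(2.2)) / 4 = 6.8/4 = 1.7

S is symmetric (S[j,i] = S[i,j]). Assembling:

S = [[3.5, -0.75, -0.75],
 [-0.75, 6.7, 2.95],
 [-0.75, 2.95, 1.7]]


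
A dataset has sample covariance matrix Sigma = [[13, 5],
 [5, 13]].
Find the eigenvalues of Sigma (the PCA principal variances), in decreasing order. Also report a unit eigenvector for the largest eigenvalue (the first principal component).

Step 1 — characteristic polynomial of 2×2 Sigma:
  det(Sigma - λI) = λ² - trace · λ + det = 0.
  trace = 13 + 13 = 26, det = 13·13 - (5)² = 144.
Step 2 — discriminant:
  Δ = trace² - 4·det = 676 - 576 = 100.
Step 3 — eigenvalues:
  λ = (trace ± √Δ)/2 = (26 ± 10)/2,
  λ_1 = 18,  λ_2 = 8.

Step 4 — unit eigenvector for λ_1: solve (Sigma - λ_1 I)v = 0. First row:
  (13 - 18)·v_x + (5)·v_y = 0, i.e. (-5)·v_x + (5)·v_y = 0,
  so v ∝ (b, λ_1 - a) = (5, 5) = u.
  ||u|| = √((5)² + (5)²) = √(50) ≈ 7.0711,
  v_1 = u/||u|| ≈ (0.7071, 0.7071) (||v_1|| = 1).

λ_1 = 18,  λ_2 = 8;  v_1 ≈ (0.7071, 0.7071)


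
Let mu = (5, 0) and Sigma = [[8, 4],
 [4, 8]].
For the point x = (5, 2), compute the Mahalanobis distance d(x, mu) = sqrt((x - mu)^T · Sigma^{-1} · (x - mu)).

Step 1 — centre the observation: (x - mu) = (0, 2).

Step 2 — invert Sigma. det(Sigma) = 8·8 - (4)² = 48.
  Sigma^{-1} = (1/det) · [[d, -b], [-b, a]] = [[0.1667, -0.0833],
 [-0.0833, 0.1667]].

Step 3 — form the quadratic (x - mu)^T · Sigma^{-1} · (x - mu):
  Sigma^{-1} · (x - mu) = (-0.1667, 0.3333).
  (x - mu)^T · [Sigma^{-1} · (x - mu)] = (0)·(-0.1667) + (2)·(0.3333) = 0.6667.

Step 4 — take square root: d = √(0.6667) ≈ 0.8165.

d(x, mu) = √(0.6667) ≈ 0.8165


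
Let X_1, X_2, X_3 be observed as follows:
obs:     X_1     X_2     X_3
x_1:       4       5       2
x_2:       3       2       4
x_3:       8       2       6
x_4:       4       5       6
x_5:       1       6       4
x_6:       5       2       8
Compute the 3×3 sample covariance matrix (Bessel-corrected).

Step 1 — column means:
  mean(X_1) = (4 + 3 + 8 + 4 + 1 + 5) / 6 = 25/6 = 4.1667
  mean(X_2) = (5 + 2 + 2 + 5 + 6 + 2) / 6 = 22/6 = 3.6667
  mean(X_3) = (2 + 4 + 6 + 6 + 4 + 8) / 6 = 30/6 = 5

Step 2 — sample covariance S[i,j] = (1/(n-1)) · Σ_k (x_{k,i} - mean_i) · (x_{k,j} - mean_j), with n-1 = 5.
  S[X_1,X_1] = ((-0.1667)·(-0.1667) + (-1.1667)·(-1.1667) + (3.8333)·(3.8333) + (-0.1667)·(-0.1667) + (-3.1667)·(-3.1667) + (0.8333)·(0.8333)) / 5 = 26.8333/5 = 5.3667
  S[X_1,X_2] = ((-0.1667)·(1.3333) + (-1.1667)·(-1.6667) + (3.8333)·(-1.6667) + (-0.1667)·(1.3333) + (-3.1667)·(2.3333) + (0.8333)·(-1.6667)) / 5 = -13.6667/5 = -2.7333
  S[X_1,X_3] = ((-0.1667)·(-3) + (-1.1667)·(-1) + (3.8333)·(1) + (-0.1667)·(1) + (-3.1667)·(-1) + (0.8333)·(3)) / 5 = 11/5 = 2.2
  S[X_2,X_2] = ((1.3333)·(1.3333) + (-1.6667)·(-1.6667) + (-1.6667)·(-1.6667) + (1.3333)·(1.3333) + (2.3333)·(2.3333) + (-1.6667)·(-1.6667)) / 5 = 17.3333/5 = 3.4667
  S[X_2,X_3] = ((1.3333)·(-3) + (-1.6667)·(-1) + (-1.6667)·(1) + (1.3333)·(1) + (2.3333)·(-1) + (-1.6667)·(3)) / 5 = -10/5 = -2
  S[X_3,X_3] = ((-3)·(-3) + (-1)·(-1) + (1)·(1) + (1)·(1) + (-1)·(-1) + (3)·(3)) / 5 = 22/5 = 4.4

S is symmetric (S[j,i] = S[i,j]). Assembling:

S = [[5.3667, -2.7333, 2.2],
 [-2.7333, 3.4667, -2],
 [2.2, -2, 4.4]]


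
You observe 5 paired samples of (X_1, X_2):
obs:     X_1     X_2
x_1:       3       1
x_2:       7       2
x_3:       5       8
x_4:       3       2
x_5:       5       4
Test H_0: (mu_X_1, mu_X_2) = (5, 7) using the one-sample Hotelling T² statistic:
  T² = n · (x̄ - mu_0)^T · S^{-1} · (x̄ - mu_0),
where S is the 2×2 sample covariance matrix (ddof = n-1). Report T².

Step 1 — sample mean vector:
  mean(X_1) = (3 + 7 + 5 + 3 + 5) / 5 = 23/5 = 4.6
  mean(X_2) = (1 + 2 + 8 + 2 + 4) / 5 = 17/5 = 3.4
  x̄ = (4.6, 3.4),  deviation x̄ - mu_0 = (4.6, 3.4) - (5, 7) = (-0.4, -3.6).

Step 2 — sample covariance matrix, S[i,j] = (1/(n-1)) · Σ_k (x_{k,i} - mean_i) · (x_{k,j} - mean_j), divisor n-1 = 4:
  S[X_1,X_1] = ((-1.6)·(-1.6) + (2.4)·(2.4) + (0.4)·(0.4) + (-1.6)·(-1.6) + (0.4)·(0.4)) / 4 = 11.2/4 = 2.8
  S[X_1,X_2] = ((-1.6)·(-2.4) + (2.4)·(-1.4) + (0.4)·(4.6) + (-1.6)·(-1.4) + (0.4)·(0.6)) / 4 = 4.8/4 = 1.2
  S[X_2,X_2] = ((-2.4)·(-2.4) + (-1.4)·(-1.4) + (4.6)·(4.6) + (-1.4)·(-1.4) + (0.6)·(0.6)) / 4 = 31.2/4 = 7.8
  S = [[2.8, 1.2],
 [1.2, 7.8]].

Step 3 — invert S. det(S) = 2.8·7.8 - (1.2)² = 20.4.
  S^{-1} = (1/det) · [[d, -b], [-b, a]] = [[0.3824, -0.0588],
 [-0.0588, 0.1373]].

Step 4 — quadratic form (x̄ - mu_0)^T · S^{-1} · (x̄ - mu_0):
  S^{-1} · (x̄ - mu_0) = (0.0588, -0.4706),
  (x̄ - mu_0)^T · [...] = (-0.4)·(0.0588) + (-3.6)·(-0.4706) = 1.6706.

Step 5 — scale by n: T² = 5 · 1.6706 = 8.3529.

T² ≈ 8.3529


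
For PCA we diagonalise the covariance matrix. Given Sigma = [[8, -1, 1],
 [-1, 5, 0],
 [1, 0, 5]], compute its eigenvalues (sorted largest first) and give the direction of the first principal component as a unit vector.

Step 1 — characteristic polynomial p(λ) = det(λI - Sigma) = λ³ - tr·λ² + c_1·λ - det, where tr = trace, c_1 = sum of the principal 2×2 minors, det = det(Sigma):
  tr = 8 + 5 + 5 = 18,
  c_1 = (8·5 - (-1)²) + (8·5 - (1)²) + (5·5 - (0)²) = 39 + 39 + 25 = 103,
  det = 8·(5·5 - (0)²) - (-1)·((-1)·5 - (0)·(1)) + (1)·((-1)·(0) - 5·(1)) = 8·(25) - (-1)·(-5) + (1)·(-5) = 190.
  So p(λ) = λ³ - 18λ² + 103λ - 190.
Step 2 — look for an integer root (rational root theorem: any rational root is an integer divisor of 190). Testing λ = 5:
  p(5) = 125 - 450 + 515 - 190 = 0  ✓
  Dividing out (λ - 5): p(λ) = (λ - 5)(λ² - 13λ + 38).
Step 3 — remaining eigenvalues from the quadratic λ² - 13λ + 38 = 0:
  Δ = 13² - 4·38 = 169 - 152 = 17,  λ = (13 ± √17)/2 = (13 ± 4.1231)/2 ≈ 8.5616 or 4.4384.
  Sorted: λ_1 = 8.5616,  λ_2 = 5,  λ_3 = 4.4384  (check: sum = 18 = tr ✓).

Step 4 — unit eigenvector for λ_1 ≈ 8.5616: v spans the null space of (Sigma - λ_1 I), whose rows are
  r_1 = (-0.5616, -1, 1),  r_2 = (-1, -3.5616, 0),  r_3 = (1, 0, -3.5616).
  v is orthogonal to every row, so take v ∝ r_1 × r_2 = ((-1)·(0) - (1)·(-3.5616), (1)·(-1) - (-0.5616)·(0), (-0.5616)·(-3.5616) - (-1)·(-1)) ≈ (3.5616, -1, 1).
  Let u = (3.5616, -1, 1).
  ||u|| = √((3.5616)² + (-1)² + (1)²) = √(14.6847) ≈ 3.8321,  v_1 = u/||u|| ≈ (0.9294, -0.261, 0.261) (||v_1|| = 1).

λ_1 = 8.5616,  λ_2 = 5,  λ_3 = 4.4384;  v_1 ≈ (0.9294, -0.261, 0.261)


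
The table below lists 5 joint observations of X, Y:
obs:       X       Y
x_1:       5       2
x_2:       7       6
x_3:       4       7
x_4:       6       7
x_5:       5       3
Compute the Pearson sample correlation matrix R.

Step 1 — column means:
  mean(X) = (5 + 7 + 4 + 6 + 5) / 5 = 27/5 = 5.4
  mean(Y) = (2 + 6 + 7 + 7 + 3) / 5 = 25/5 = 5

Step 2 — sample variances and covariances s[i,j] = (1/(n-1)) · Σ_k (x_{k,i} - mean_i) · (x_{k,j} - mean_j), with n-1 = 4:
  s[X,X] = ((-0.4)·(-0.4) + (1.6)·(1.6) + (-1.4)·(-1.4) + (0.6)·(0.6) + (-0.4)·(-0.4)) / 4 = 5.2/4 = 1.3
  s[X,Y] = ((-0.4)·(-3) + (1.6)·(1) + (-1.4)·(2) + (0.6)·(2) + (-0.4)·(-2)) / 4 = 2/4 = 0.5
  s[Y,Y] = ((-3)·(-3) + (1)·(1) + (2)·(2) + (2)·(2) + (-2)·(-2)) / 4 = 22/4 = 5.5
  Sample standard deviations s_i = √(s[i,i]):
  s(X) = √(1.3) = 1.1402
  s(Y) = √(5.5) = 2.3452

Step 3 — r_{ij} = s_{ij} / (s_i · s_j):
  r[X,X] = 1 (diagonal).
  r[X,Y] = 0.5 / (1.1402 · 2.3452) = 0.5 / 2.6739 = 0.187
  r[Y,Y] = 1 (diagonal).

R is symmetric with unit diagonal. Assembling:

R = [[1, 0.187],
 [0.187, 1]]


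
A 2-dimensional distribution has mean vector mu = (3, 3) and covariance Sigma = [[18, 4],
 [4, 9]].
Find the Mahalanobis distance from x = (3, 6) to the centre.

Step 1 — centre the observation: (x - mu) = (0, 3).

Step 2 — invert Sigma. det(Sigma) = 18·9 - (4)² = 146.
  Sigma^{-1} = (1/det) · [[d, -b], [-b, a]] = [[0.0616, -0.0274],
 [-0.0274, 0.1233]].

Step 3 — form the quadratic (x - mu)^T · Sigma^{-1} · (x - mu):
  Sigma^{-1} · (x - mu) = (-0.0822, 0.3699).
  (x - mu)^T · [Sigma^{-1} · (x - mu)] = (0)·(-0.0822) + (3)·(0.3699) = 1.1096.

Step 4 — take square root: d = √(1.1096) ≈ 1.0534.

d(x, mu) = √(1.1096) ≈ 1.0534


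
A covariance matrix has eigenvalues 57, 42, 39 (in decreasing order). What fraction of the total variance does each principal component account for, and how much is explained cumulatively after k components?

Step 1 — total variance = trace(Sigma) = Σ λ_i = 57 + 42 + 39 = 138.

Step 2 — fraction explained by component i = λ_i / Σ λ:
  PC1: 57/138 = 0.413
  PC2: 42/138 = 0.3043
  PC3: 39/138 = 0.2826

Step 3 — cumulative fraction after k components = (λ_1 + ... + λ_k) / Σ λ:
  k = 1: 57/138 = 0.413
  k = 2: (57 + 42)/138 = 99/138 = 0.7174
  k = 3: (57 + 42 + 39)/138 = 138/138 = 1

Summary (fraction, with percent):

explained: PC1 0.413 (41.3%), PC2 0.3043 (30.43%), PC3 0.2826 (28.26%);  cumulative: 0.413, 0.7174, 1


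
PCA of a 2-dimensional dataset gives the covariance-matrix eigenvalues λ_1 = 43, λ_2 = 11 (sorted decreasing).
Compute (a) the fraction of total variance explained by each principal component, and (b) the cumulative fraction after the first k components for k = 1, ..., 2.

Step 1 — total variance = trace(Sigma) = Σ λ_i = 43 + 11 = 54.

Step 2 — fraction explained by component i = λ_i / Σ λ:
  PC1: 43/54 = 0.7963
  PC2: 11/54 = 0.2037

Step 3 — cumulative fraction after k components = (λ_1 + ... + λ_k) / Σ λ:
  k = 1: 43/54 = 0.7963
  k = 2: (43 + 11)/54 = 54/54 = 1

Summary (fraction, with percent):

explained: PC1 0.7963 (79.63%), PC2 0.2037 (20.37%);  cumulative: 0.7963, 1


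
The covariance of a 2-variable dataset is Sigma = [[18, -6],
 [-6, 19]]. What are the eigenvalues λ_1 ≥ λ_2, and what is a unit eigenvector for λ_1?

Step 1 — characteristic polynomial of 2×2 Sigma:
  det(Sigma - λI) = λ² - trace · λ + det = 0.
  trace = 18 + 19 = 37, det = 18·19 - (-6)² = 306.
Step 2 — discriminant:
  Δ = trace² - 4·det = 1369 - 1224 = 145.
Step 3 — eigenvalues:
  λ = (trace ± √Δ)/2 = (37 ± 12.0416)/2,
  λ_1 = 24.5208,  λ_2 = 12.4792.

Step 4 — unit eigenvector for λ_1: solve (Sigma - λ_1 I)v = 0. First row:
  (18 - 24.5208)·v_x + (-6)·v_y = 0, i.e. (-6.5208)·v_x + (-6)·v_y = 0,
  so v ∝ (b, λ_1 - a) = (-6, 6.5208); multiply by -1 so the first entry is positive: u = (6, -6.5208).
  ||u|| = √((6)² + (-6.5208)²) = √(78.5208) ≈ 8.8612,
  v_1 = u/||u|| ≈ (0.6771, -0.7359) (||v_1|| = 1).

λ_1 = 24.5208,  λ_2 = 12.4792;  v_1 ≈ (0.6771, -0.7359)


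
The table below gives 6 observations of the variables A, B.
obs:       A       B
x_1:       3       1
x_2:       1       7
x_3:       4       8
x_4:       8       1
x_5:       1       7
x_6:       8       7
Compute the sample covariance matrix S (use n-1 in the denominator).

Step 1 — column means:
  mean(A) = (3 + 1 + 4 + 8 + 1 + 8) / 6 = 25/6 = 4.1667
  mean(B) = (1 + 7 + 8 + 1 + 7 + 7) / 6 = 31/6 = 5.1667

Step 2 — sample covariance S[i,j] = (1/(n-1)) · Σ_k (x_{k,i} - mean_i) · (x_{k,j} - mean_j), with n-1 = 5.
  S[A,A] = ((-1.1667)·(-1.1667) + (-3.1667)·(-3.1667) + (-0.1667)·(-0.1667) + (3.8333)·(3.8333) + (-3.1667)·(-3.1667) + (3.8333)·(3.8333)) / 5 = 50.8333/5 = 10.1667
  S[A,B] = ((-1.1667)·(-4.1667) + (-3.1667)·(1.8333) + (-0.1667)·(2.8333) + (3.8333)·(-4.1667) + (-3.1667)·(1.8333) + (3.8333)·(1.8333)) / 5 = -16.1667/5 = -3.2333
  S[B,B] = ((-4.1667)·(-4.1667) + (1.8333)·(1.8333) + (2.8333)·(2.8333) + (-4.1667)·(-4.1667) + (1.8333)·(1.8333) + (1.8333)·(1.8333)) / 5 = 52.8333/5 = 10.5667

S is symmetric (S[j,i] = S[i,j]). Assembling:

S = [[10.1667, -3.2333],
 [-3.2333, 10.5667]]


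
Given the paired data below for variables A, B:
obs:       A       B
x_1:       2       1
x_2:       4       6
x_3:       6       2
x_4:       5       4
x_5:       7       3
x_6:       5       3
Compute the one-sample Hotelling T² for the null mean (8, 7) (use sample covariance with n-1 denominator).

Step 1 — sample mean vector:
  mean(A) = (2 + 4 + 6 + 5 + 7 + 5) / 6 = 29/6 = 4.8333
  mean(B) = (1 + 6 + 2 + 4 + 3 + 3) / 6 = 19/6 = 3.1667
  x̄ = (4.8333, 3.1667),  deviation x̄ - mu_0 = (4.8333, 3.1667) - (8, 7) = (-3.1667, -3.8333).

Step 2 — sample covariance matrix, S[i,j] = (1/(n-1)) · Σ_k (x_{k,i} - mean_i) · (x_{k,j} - mean_j), divisor n-1 = 5:
  S[A,A] = ((-2.8333)·(-2.8333) + (-0.8333)·(-0.8333) + (1.1667)·(1.1667) + (0.1667)·(0.1667) + (2.1667)·(2.1667) + (0.1667)·(0.1667)) / 5 = 14.8333/5 = 2.9667
  S[A,B] = ((-2.8333)·(-2.1667) + (-0.8333)·(2.8333) + (1.1667)·(-1.1667) + (0.1667)·(0.8333) + (2.1667)·(-0.1667) + (0.1667)·(-0.1667)) / 5 = 2.1667/5 = 0.4333
  S[B,B] = ((-2.1667)·(-2.1667) + (2.8333)·(2.8333) + (-1.1667)·(-1.1667) + (0.8333)·(0.8333) + (-0.1667)·(-0.1667) + (-0.1667)·(-0.1667)) / 5 = 14.8333/5 = 2.9667
  S = [[2.9667, 0.4333],
 [0.4333, 2.9667]].

Step 3 — invert S. det(S) = 2.9667·2.9667 - (0.4333)² = 8.6133.
  S^{-1} = (1/det) · [[d, -b], [-b, a]] = [[0.3444, -0.0503],
 [-0.0503, 0.3444]].

Step 4 — quadratic form (x̄ - mu_0)^T · S^{-1} · (x̄ - mu_0):
  S^{-1} · (x̄ - mu_0) = (-0.8978, -1.161),
  (x̄ - mu_0)^T · [...] = (-3.1667)·(-0.8978) + (-3.8333)·(-1.161) = 7.2936.

Step 5 — scale by n: T² = 6 · 7.2936 = 43.7616.

T² ≈ 43.7616


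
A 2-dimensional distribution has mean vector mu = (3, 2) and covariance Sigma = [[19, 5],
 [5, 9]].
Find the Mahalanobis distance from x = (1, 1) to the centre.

Step 1 — centre the observation: (x - mu) = (-2, -1).

Step 2 — invert Sigma. det(Sigma) = 19·9 - (5)² = 146.
  Sigma^{-1} = (1/det) · [[d, -b], [-b, a]] = [[0.0616, -0.0342],
 [-0.0342, 0.1301]].

Step 3 — form the quadratic (x - mu)^T · Sigma^{-1} · (x - mu):
  Sigma^{-1} · (x - mu) = (-0.089, -0.0616).
  (x - mu)^T · [Sigma^{-1} · (x - mu)] = (-2)·(-0.089) + (-1)·(-0.0616) = 0.2397.

Step 4 — take square root: d = √(0.2397) ≈ 0.4896.

d(x, mu) = √(0.2397) ≈ 0.4896


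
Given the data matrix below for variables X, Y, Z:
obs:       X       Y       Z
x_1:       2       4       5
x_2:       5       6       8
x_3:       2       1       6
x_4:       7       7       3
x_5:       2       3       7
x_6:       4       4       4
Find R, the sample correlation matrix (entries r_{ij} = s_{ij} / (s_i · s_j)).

Step 1 — column means:
  mean(X) = (2 + 5 + 2 + 7 + 2 + 4) / 6 = 22/6 = 3.6667
  mean(Y) = (4 + 6 + 1 + 7 + 3 + 4) / 6 = 25/6 = 4.1667
  mean(Z) = (5 + 8 + 6 + 3 + 7 + 4) / 6 = 33/6 = 5.5

Step 2 — sample variances and covariances s[i,j] = (1/(n-1)) · Σ_k (x_{k,i} - mean_i) · (x_{k,j} - mean_j), with n-1 = 5:
  s[X,X] = ((-1.6667)·(-1.6667) + (1.3333)·(1.3333) + (-1.6667)·(-1.6667) + (3.3333)·(3.3333) + (-1.6667)·(-1.6667) + (0.3333)·(0.3333)) / 5 = 21.3333/5 = 4.2667
  s[X,Y] = ((-1.6667)·(-0.1667) + (1.3333)·(1.8333) + (-1.6667)·(-3.1667) + (3.3333)·(2.8333) + (-1.6667)·(-1.1667) + (0.3333)·(-0.1667)) / 5 = 19.3333/5 = 3.8667
  s[X,Z] = ((-1.6667)·(-0.5) + (1.3333)·(2.5) + (-1.6667)·(0.5) + (3.3333)·(-2.5) + (-1.6667)·(1.5) + (0.3333)·(-1.5)) / 5 = -8/5 = -1.6
  s[Y,Y] = ((-0.1667)·(-0.1667) + (1.8333)·(1.8333) + (-3.1667)·(-3.1667) + (2.8333)·(2.8333) + (-1.1667)·(-1.1667) + (-0.1667)·(-0.1667)) / 5 = 22.8333/5 = 4.5667
  s[Y,Z] = ((-0.1667)·(-0.5) + (1.8333)·(2.5) + (-3.1667)·(0.5) + (2.8333)·(-2.5) + (-1.1667)·(1.5) + (-0.1667)·(-1.5)) / 5 = -5.5/5 = -1.1
  s[Z,Z] = ((-0.5)·(-0.5) + (2.5)·(2.5) + (0.5)·(0.5) + (-2.5)·(-2.5) + (1.5)·(1.5) + (-1.5)·(-1.5)) / 5 = 17.5/5 = 3.5
  Sample standard deviations s_i = √(s[i,i]):
  s(X) = √(4.2667) = 2.0656
  s(Y) = √(4.5667) = 2.137
  s(Z) = √(3.5) = 1.8708

Step 3 — r_{ij} = s_{ij} / (s_i · s_j):
  r[X,X] = 1 (diagonal).
  r[X,Y] = 3.8667 / (2.0656 · 2.137) = 3.8667 / 4.4141 = 0.876
  r[X,Z] = -1.6 / (2.0656 · 1.8708) = -1.6 / 3.8644 = -0.414
  r[Y,Y] = 1 (diagonal).
  r[Y,Z] = -1.1 / (2.137 · 1.8708) = -1.1 / 3.9979 = -0.2751
  r[Z,Z] = 1 (diagonal).

R is symmetric with unit diagonal. Assembling:

R = [[1, 0.876, -0.414],
 [0.876, 1, -0.2751],
 [-0.414, -0.2751, 1]]


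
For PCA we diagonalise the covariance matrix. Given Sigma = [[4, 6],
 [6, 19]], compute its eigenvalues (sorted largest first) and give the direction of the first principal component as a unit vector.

Step 1 — characteristic polynomial of 2×2 Sigma:
  det(Sigma - λI) = λ² - trace · λ + det = 0.
  trace = 4 + 19 = 23, det = 4·19 - (6)² = 40.
Step 2 — discriminant:
  Δ = trace² - 4·det = 529 - 160 = 369.
Step 3 — eigenvalues:
  λ = (trace ± √Δ)/2 = (23 ± 19.2094)/2,
  λ_1 = 21.1047,  λ_2 = 1.8953.

Step 4 — unit eigenvector for λ_1: solve (Sigma - λ_1 I)v = 0. First row:
  (4 - 21.1047)·v_x + (6)·v_y = 0, i.e. (-17.1047)·v_x + (6)·v_y = 0,
  so v ∝ (b, λ_1 - a) = (6, 17.1047) = u.
  ||u|| = √((6)² + (17.1047)²) = √(328.5703) ≈ 18.1265,
  v_1 = u/||u|| ≈ (0.331, 0.9436) (||v_1|| = 1).

λ_1 = 21.1047,  λ_2 = 1.8953;  v_1 ≈ (0.331, 0.9436)


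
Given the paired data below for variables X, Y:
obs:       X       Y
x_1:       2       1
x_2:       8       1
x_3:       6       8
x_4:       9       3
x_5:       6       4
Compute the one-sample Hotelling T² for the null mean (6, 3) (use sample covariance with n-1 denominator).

Step 1 — sample mean vector:
  mean(X) = (2 + 8 + 6 + 9 + 6) / 5 = 31/5 = 6.2
  mean(Y) = (1 + 1 + 8 + 3 + 4) / 5 = 17/5 = 3.4
  x̄ = (6.2, 3.4),  deviation x̄ - mu_0 = (6.2, 3.4) - (6, 3) = (0.2, 0.4).

Step 2 — sample covariance matrix, S[i,j] = (1/(n-1)) · Σ_k (x_{k,i} - mean_i) · (x_{k,j} - mean_j), divisor n-1 = 4:
  S[X,X] = ((-4.2)·(-4.2) + (1.8)·(1.8) + (-0.2)·(-0.2) + (2.8)·(2.8) + (-0.2)·(-0.2)) / 4 = 28.8/4 = 7.2
  S[X,Y] = ((-4.2)·(-2.4) + (1.8)·(-2.4) + (-0.2)·(4.6) + (2.8)·(-0.4) + (-0.2)·(0.6)) / 4 = 3.6/4 = 0.9
  S[Y,Y] = ((-2.4)·(-2.4) + (-2.4)·(-2.4) + (4.6)·(4.6) + (-0.4)·(-0.4) + (0.6)·(0.6)) / 4 = 33.2/4 = 8.3
  S = [[7.2, 0.9],
 [0.9, 8.3]].

Step 3 — invert S. det(S) = 7.2·8.3 - (0.9)² = 58.95.
  S^{-1} = (1/det) · [[d, -b], [-b, a]] = [[0.1408, -0.0153],
 [-0.0153, 0.1221]].

Step 4 — quadratic form (x̄ - mu_0)^T · S^{-1} · (x̄ - mu_0):
  S^{-1} · (x̄ - mu_0) = (0.0221, 0.0458),
  (x̄ - mu_0)^T · [...] = (0.2)·(0.0221) + (0.4)·(0.0458) = 0.0227.

Step 5 — scale by n: T² = 5 · 0.0227 = 0.1137.

T² ≈ 0.1137


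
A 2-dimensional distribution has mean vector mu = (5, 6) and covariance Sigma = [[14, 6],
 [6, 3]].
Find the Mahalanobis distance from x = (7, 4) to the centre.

Step 1 — centre the observation: (x - mu) = (2, -2).

Step 2 — invert Sigma. det(Sigma) = 14·3 - (6)² = 6.
  Sigma^{-1} = (1/det) · [[d, -b], [-b, a]] = [[0.5, -1],
 [-1, 2.3333]].

Step 3 — form the quadratic (x - mu)^T · Sigma^{-1} · (x - mu):
  Sigma^{-1} · (x - mu) = (3, -6.6667).
  (x - mu)^T · [Sigma^{-1} · (x - mu)] = (2)·(3) + (-2)·(-6.6667) = 19.3333.

Step 4 — take square root: d = √(19.3333) ≈ 4.397.

d(x, mu) = √(19.3333) ≈ 4.397


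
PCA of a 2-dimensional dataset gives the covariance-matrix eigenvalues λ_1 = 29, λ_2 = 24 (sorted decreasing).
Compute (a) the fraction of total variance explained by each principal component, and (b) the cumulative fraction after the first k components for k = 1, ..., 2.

Step 1 — total variance = trace(Sigma) = Σ λ_i = 29 + 24 = 53.

Step 2 — fraction explained by component i = λ_i / Σ λ:
  PC1: 29/53 = 0.5472
  PC2: 24/53 = 0.4528

Step 3 — cumulative fraction after k components = (λ_1 + ... + λ_k) / Σ λ:
  k = 1: 29/53 = 0.5472
  k = 2: (29 + 24)/53 = 53/53 = 1

Summary (fraction, with percent):

explained: PC1 0.5472 (54.72%), PC2 0.4528 (45.28%);  cumulative: 0.5472, 1


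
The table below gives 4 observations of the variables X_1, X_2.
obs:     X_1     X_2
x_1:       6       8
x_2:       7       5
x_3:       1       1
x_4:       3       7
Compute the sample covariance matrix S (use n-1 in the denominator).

Step 1 — column means:
  mean(X_1) = (6 + 7 + 1 + 3) / 4 = 17/4 = 4.25
  mean(X_2) = (8 + 5 + 1 + 7) / 4 = 21/4 = 5.25

Step 2 — sample covariance S[i,j] = (1/(n-1)) · Σ_k (x_{k,i} - mean_i) · (x_{k,j} - mean_j), with n-1 = 3.
  S[X_1,X_1] = ((1.75)·(1.75) + (2.75)·(2.75) + (-3.25)·(-3.25) + (-1.25)·(-1.25)) / 3 = 22.75/3 = 7.5833
  S[X_1,X_2] = ((1.75)·(2.75) + (2.75)·(-0.25) + (-3.25)·(-4.25) + (-1.25)·(1.75)) / 3 = 15.75/3 = 5.25
  S[X_2,X_2] = ((2.75)·(2.75) + (-0.25)·(-0.25) + (-4.25)·(-4.25) + (1.75)·(1.75)) / 3 = 28.75/3 = 9.5833

S is symmetric (S[j,i] = S[i,j]). Assembling:

S = [[7.5833, 5.25],
 [5.25, 9.5833]]


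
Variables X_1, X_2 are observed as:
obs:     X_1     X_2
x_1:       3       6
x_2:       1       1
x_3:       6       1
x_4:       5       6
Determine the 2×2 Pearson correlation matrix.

Step 1 — column means:
  mean(X_1) = (3 + 1 + 6 + 5) / 4 = 15/4 = 3.75
  mean(X_2) = (6 + 1 + 1 + 6) / 4 = 14/4 = 3.5

Step 2 — sample variances and covariances s[i,j] = (1/(n-1)) · Σ_k (x_{k,i} - mean_i) · (x_{k,j} - mean_j), with n-1 = 3:
  s[X_1,X_1] = ((-0.75)·(-0.75) + (-2.75)·(-2.75) + (2.25)·(2.25) + (1.25)·(1.25)) / 3 = 14.75/3 = 4.9167
  s[X_1,X_2] = ((-0.75)·(2.5) + (-2.75)·(-2.5) + (2.25)·(-2.5) + (1.25)·(2.5)) / 3 = 2.5/3 = 0.8333
  s[X_2,X_2] = ((2.5)·(2.5) + (-2.5)·(-2.5) + (-2.5)·(-2.5) + (2.5)·(2.5)) / 3 = 25/3 = 8.3333
  Sample standard deviations s_i = √(s[i,i]):
  s(X_1) = √(4.9167) = 2.2174
  s(X_2) = √(8.3333) = 2.8868

Step 3 — r_{ij} = s_{ij} / (s_i · s_j):
  r[X_1,X_1] = 1 (diagonal).
  r[X_1,X_2] = 0.8333 / (2.2174 · 2.8868) = 0.8333 / 6.401 = 0.1302
  r[X_2,X_2] = 1 (diagonal).

R is symmetric with unit diagonal. Assembling:

R = [[1, 0.1302],
 [0.1302, 1]]


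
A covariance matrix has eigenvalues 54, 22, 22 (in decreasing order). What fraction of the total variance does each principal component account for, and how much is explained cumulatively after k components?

Step 1 — total variance = trace(Sigma) = Σ λ_i = 54 + 22 + 22 = 98.

Step 2 — fraction explained by component i = λ_i / Σ λ:
  PC1: 54/98 = 0.551
  PC2: 22/98 = 0.2245
  PC3: 22/98 = 0.2245

Step 3 — cumulative fraction after k components = (λ_1 + ... + λ_k) / Σ λ:
  k = 1: 54/98 = 0.551
  k = 2: (54 + 22)/98 = 76/98 = 0.7755
  k = 3: (54 + 22 + 22)/98 = 98/98 = 1

Summary (fraction, with percent):

explained: PC1 0.551 (55.1%), PC2 0.2245 (22.45%), PC3 0.2245 (22.45%);  cumulative: 0.551, 0.7755, 1


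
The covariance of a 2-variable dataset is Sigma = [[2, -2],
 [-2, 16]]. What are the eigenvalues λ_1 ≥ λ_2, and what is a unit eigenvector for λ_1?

Step 1 — characteristic polynomial of 2×2 Sigma:
  det(Sigma - λI) = λ² - trace · λ + det = 0.
  trace = 2 + 16 = 18, det = 2·16 - (-2)² = 28.
Step 2 — discriminant:
  Δ = trace² - 4·det = 324 - 112 = 212.
Step 3 — eigenvalues:
  λ = (trace ± √Δ)/2 = (18 ± 14.5602)/2,
  λ_1 = 16.2801,  λ_2 = 1.7199.

Step 4 — unit eigenvector for λ_1: solve (Sigma - λ_1 I)v = 0. First row:
  (2 - 16.2801)·v_x + (-2)·v_y = 0, i.e. (-14.2801)·v_x + (-2)·v_y = 0,
  so v ∝ (b, λ_1 - a) = (-2, 14.2801); multiply by -1 so the first entry is positive: u = (2, -14.2801).
  ||u|| = √((2)² + (-14.2801)²) = √(207.9215) ≈ 14.4195,
  v_1 = u/||u|| ≈ (0.1387, -0.9903) (||v_1|| = 1).

λ_1 = 16.2801,  λ_2 = 1.7199;  v_1 ≈ (0.1387, -0.9903)


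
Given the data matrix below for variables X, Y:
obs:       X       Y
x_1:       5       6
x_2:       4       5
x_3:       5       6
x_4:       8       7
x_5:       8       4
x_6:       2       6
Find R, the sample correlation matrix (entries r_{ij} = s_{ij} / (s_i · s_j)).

Step 1 — column means:
  mean(X) = (5 + 4 + 5 + 8 + 8 + 2) / 6 = 32/6 = 5.3333
  mean(Y) = (6 + 5 + 6 + 7 + 4 + 6) / 6 = 34/6 = 5.6667

Step 2 — sample variances and covariances s[i,j] = (1/(n-1)) · Σ_k (x_{k,i} - mean_i) · (x_{k,j} - mean_j), with n-1 = 5:
  s[X,X] = ((-0.3333)·(-0.3333) + (-1.3333)·(-1.3333) + (-0.3333)·(-0.3333) + (2.6667)·(2.6667) + (2.6667)·(2.6667) + (-3.3333)·(-3.3333)) / 5 = 27.3333/5 = 5.4667
  s[X,Y] = ((-0.3333)·(0.3333) + (-1.3333)·(-0.6667) + (-0.3333)·(0.3333) + (2.6667)·(1.3333) + (2.6667)·(-1.6667) + (-3.3333)·(0.3333)) / 5 = -1.3333/5 = -0.2667
  s[Y,Y] = ((0.3333)·(0.3333) + (-0.6667)·(-0.6667) + (0.3333)·(0.3333) + (1.3333)·(1.3333) + (-1.6667)·(-1.6667) + (0.3333)·(0.3333)) / 5 = 5.3333/5 = 1.0667
  Sample standard deviations s_i = √(s[i,i]):
  s(X) = √(5.4667) = 2.3381
  s(Y) = √(1.0667) = 1.0328

Step 3 — r_{ij} = s_{ij} / (s_i · s_j):
  r[X,X] = 1 (diagonal).
  r[X,Y] = -0.2667 / (2.3381 · 1.0328) = -0.2667 / 2.4148 = -0.1104
  r[Y,Y] = 1 (diagonal).

R is symmetric with unit diagonal. Assembling:

R = [[1, -0.1104],
 [-0.1104, 1]]


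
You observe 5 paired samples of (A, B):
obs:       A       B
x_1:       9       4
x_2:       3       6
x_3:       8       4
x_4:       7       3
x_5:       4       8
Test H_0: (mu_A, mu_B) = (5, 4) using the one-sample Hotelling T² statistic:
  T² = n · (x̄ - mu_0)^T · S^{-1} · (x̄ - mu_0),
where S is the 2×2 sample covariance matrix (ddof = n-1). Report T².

Step 1 — sample mean vector:
  mean(A) = (9 + 3 + 8 + 7 + 4) / 5 = 31/5 = 6.2
  mean(B) = (4 + 6 + 4 + 3 + 8) / 5 = 25/5 = 5
  x̄ = (6.2, 5),  deviation x̄ - mu_0 = (6.2, 5) - (5, 4) = (1.2, 1).

Step 2 — sample covariance matrix, S[i,j] = (1/(n-1)) · Σ_k (x_{k,i} - mean_i) · (x_{k,j} - mean_j), divisor n-1 = 4:
  S[A,A] = ((2.8)·(2.8) + (-3.2)·(-3.2) + (1.8)·(1.8) + (0.8)·(0.8) + (-2.2)·(-2.2)) / 4 = 26.8/4 = 6.7
  S[A,B] = ((2.8)·(-1) + (-3.2)·(1) + (1.8)·(-1) + (0.8)·(-2) + (-2.2)·(3)) / 4 = -16/4 = -4
  S[B,B] = ((-1)·(-1) + (1)·(1) + (-1)·(-1) + (-2)·(-2) + (3)·(3)) / 4 = 16/4 = 4
  S = [[6.7, -4],
 [-4, 4]].

Step 3 — invert S. det(S) = 6.7·4 - (-4)² = 10.8.
  S^{-1} = (1/det) · [[d, -b], [-b, a]] = [[0.3704, 0.3704],
 [0.3704, 0.6204]].

Step 4 — quadratic form (x̄ - mu_0)^T · S^{-1} · (x̄ - mu_0):
  S^{-1} · (x̄ - mu_0) = (0.8148, 1.0648),
  (x̄ - mu_0)^T · [...] = (1.2)·(0.8148) + (1)·(1.0648) = 2.0426.

Step 5 — scale by n: T² = 5 · 2.0426 = 10.213.

T² ≈ 10.213
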